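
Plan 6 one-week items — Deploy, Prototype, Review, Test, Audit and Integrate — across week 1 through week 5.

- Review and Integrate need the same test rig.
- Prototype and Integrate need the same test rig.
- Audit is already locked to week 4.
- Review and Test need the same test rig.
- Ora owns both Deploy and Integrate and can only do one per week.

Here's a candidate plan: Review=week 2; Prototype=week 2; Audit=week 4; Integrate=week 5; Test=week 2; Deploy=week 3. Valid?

No — it violates: Review and Test need the same test rig

Ora owns both Deploy and Integrate and can only do one per week — holds.
Review and Integrate need the same test rig — holds.
Prototype and Integrate need the same test rig — holds.
Review and Test need the same test rig — violated.
Audit is already locked to week 4 — holds.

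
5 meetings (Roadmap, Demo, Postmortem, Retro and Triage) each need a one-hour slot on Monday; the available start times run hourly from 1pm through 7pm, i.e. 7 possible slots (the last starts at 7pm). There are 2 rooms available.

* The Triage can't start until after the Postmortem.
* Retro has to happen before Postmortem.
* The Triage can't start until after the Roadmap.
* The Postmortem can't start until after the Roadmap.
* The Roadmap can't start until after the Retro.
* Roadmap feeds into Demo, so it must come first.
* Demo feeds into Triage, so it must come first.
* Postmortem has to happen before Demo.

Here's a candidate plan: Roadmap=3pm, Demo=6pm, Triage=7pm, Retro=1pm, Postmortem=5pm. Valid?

There are 2 rooms available — holds.
The Triage can't start until after the Postmortem — holds.
The Triage can't start until after the Roadmap — holds.
The Roadmap can't start until after the Retro — holds.
Postmortem has to happen before Demo — holds.
Retro has to happen before Postmortem — holds.
Roadmap feeds into Demo, so it must come first — holds.
The Postmortem can't start until after the Roadmap — holds.
Demo feeds into Triage, so it must come first — holds.

Yes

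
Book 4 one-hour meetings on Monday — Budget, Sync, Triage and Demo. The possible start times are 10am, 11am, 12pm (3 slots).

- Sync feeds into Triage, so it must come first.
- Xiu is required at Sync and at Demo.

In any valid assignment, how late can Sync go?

11am

Downstream work caps Sync at 11am.
Sync at 11am is achievable: Demo in 10am; Triage in 12pm; Budget in 10am; Sync in 11am.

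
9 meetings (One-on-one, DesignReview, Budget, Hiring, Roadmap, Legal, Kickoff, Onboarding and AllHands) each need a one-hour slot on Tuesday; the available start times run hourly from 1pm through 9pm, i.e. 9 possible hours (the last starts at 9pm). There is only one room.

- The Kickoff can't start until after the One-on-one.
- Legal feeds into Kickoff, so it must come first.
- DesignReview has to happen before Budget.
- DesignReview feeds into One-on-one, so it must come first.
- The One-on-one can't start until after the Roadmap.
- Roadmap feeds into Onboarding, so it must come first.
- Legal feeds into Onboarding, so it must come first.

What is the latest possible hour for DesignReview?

6pm

Downstream work caps DesignReview at 7pm.
DesignReview at 6pm is achievable: AllHands in 5pm; Legal in 2pm; Kickoff in 8pm; One-on-one in 7pm; Roadmap in 1pm; Onboarding in 3pm; Budget in 9pm; DesignReview in 6pm; Hiring in 4pm.
Nothing later works — the capacity limit rule out every hour after 6pm.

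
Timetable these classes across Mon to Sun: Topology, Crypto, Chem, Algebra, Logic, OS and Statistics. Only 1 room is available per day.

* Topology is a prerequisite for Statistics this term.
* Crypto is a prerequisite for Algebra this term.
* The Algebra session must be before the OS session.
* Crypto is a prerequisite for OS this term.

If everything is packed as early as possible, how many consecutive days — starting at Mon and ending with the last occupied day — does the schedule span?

7 days

The precedence chain requires at least 3 distinct days.
With at most 1 per day and 7 classes, at least 7 days are needed.
7 works (last occupied day: Sun): for example Statistics in Fri; Logic in Sun; Crypto in Mon; Algebra in Tue; OS in Wed; Topology in Thu; Chem in Sat.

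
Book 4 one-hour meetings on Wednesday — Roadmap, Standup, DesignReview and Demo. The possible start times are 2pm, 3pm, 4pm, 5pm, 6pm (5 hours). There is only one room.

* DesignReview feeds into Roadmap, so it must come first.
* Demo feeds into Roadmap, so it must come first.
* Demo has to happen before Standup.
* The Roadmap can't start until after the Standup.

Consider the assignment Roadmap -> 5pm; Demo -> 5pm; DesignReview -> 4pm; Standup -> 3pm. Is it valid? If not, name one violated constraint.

Demo has to happen before Standup — violated.
The Roadmap can't start until after the Standup — holds.
There is only one room — violated.
DesignReview feeds into Roadmap, so it must come first — holds.
Demo feeds into Roadmap, so it must come first — violated.

Invalid. There is only one room.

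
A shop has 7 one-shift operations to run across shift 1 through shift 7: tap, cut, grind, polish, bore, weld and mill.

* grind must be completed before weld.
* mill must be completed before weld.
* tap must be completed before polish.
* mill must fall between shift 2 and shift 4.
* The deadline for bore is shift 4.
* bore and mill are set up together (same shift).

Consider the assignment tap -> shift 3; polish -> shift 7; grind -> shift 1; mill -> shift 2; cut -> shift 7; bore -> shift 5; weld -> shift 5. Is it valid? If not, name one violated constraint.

No. The deadline for bore is shift 4 is not satisfied.

mill must fall between shift 2 and shift 4 — holds.
grind must be completed before weld — holds.
The deadline for bore is shift 4 — violated.
mill must be completed before weld — holds.
tap must be completed before polish — holds.
bore and mill are set up together (same shift) — violated.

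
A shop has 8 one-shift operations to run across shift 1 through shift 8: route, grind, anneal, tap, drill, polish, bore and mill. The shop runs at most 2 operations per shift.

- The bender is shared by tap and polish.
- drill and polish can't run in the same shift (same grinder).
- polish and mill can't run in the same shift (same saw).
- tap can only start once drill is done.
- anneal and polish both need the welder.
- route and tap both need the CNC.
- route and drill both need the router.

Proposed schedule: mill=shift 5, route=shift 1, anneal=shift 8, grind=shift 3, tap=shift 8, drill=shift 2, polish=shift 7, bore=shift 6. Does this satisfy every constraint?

polish and mill can't run in the same shift (same saw) — holds.
tap can only start once drill is done — holds.
drill and polish can't run in the same shift (same grinder) — holds.
route and drill both need the router — holds.
route and tap both need the CNC — holds.
The bender is shared by tap and polish — holds.
The shop runs at most 2 operations per shift — holds.
anneal and polish both need the welder — holds.

Valid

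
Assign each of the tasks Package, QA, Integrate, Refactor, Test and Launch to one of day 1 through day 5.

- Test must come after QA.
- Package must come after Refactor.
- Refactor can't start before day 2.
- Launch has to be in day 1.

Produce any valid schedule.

QA -> day 1; Refactor -> day 2; Package -> day 3; Launch -> day 1; Test -> day 2; Integrate -> day 1

Checking: QA(day 1) before Test(day 2); Refactor(day 2) before Package(day 3); Refactor=day 2 in [day 2,day 5]; Launch=day 1 in [day 1,day 1].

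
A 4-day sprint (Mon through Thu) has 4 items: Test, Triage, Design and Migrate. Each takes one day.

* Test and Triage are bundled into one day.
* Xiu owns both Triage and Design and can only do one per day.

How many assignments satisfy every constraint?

48

Splitting on Test: it can be Mon (12), Tue (12), Wed (12), Thu (12). Listing each branch's schedules as (Triage, Design, Migrate):
Test=Mon: (Mon,Tue,Mon) (Mon,Tue,Tue) (Mon,Tue,Wed) (Mon,Tue,Thu) (Mon,Wed,Mon) (Mon,Wed,Tue) (Mon,Wed,Wed) (Mon,Wed,Thu) (Mon,Thu,Mon) (Mon,Thu,Tue) (Mon,Thu,Wed) (Mon,Thu,Thu) — 12.
Test=Tue: (Tue,Mon,Mon) (Tue,Mon,Tue) (Tue,Mon,Wed) (Tue,Mon,Thu) (Tue,Wed,Mon) (Tue,Wed,Tue) (Tue,Wed,Wed) (Tue,Wed,Thu) (Tue,Thu,Mon) (Tue,Thu,Tue) (Tue,Thu,Wed) (Tue,Thu,Thu) — 12.
Test=Wed: (Wed,Mon,Mon) (Wed,Mon,Tue) (Wed,Mon,Wed) (Wed,Mon,Thu) (Wed,Tue,Mon) (Wed,Tue,Tue) (Wed,Tue,Wed) (Wed,Tue,Thu) (Wed,Thu,Mon) (Wed,Thu,Tue) (Wed,Thu,Wed) (Wed,Thu,Thu) — 12.
Test=Thu: (Thu,Mon,Mon) (Thu,Mon,Tue) (Thu,Mon,Wed) (Thu,Mon,Thu) (Thu,Tue,Mon) (Thu,Tue,Tue) (Thu,Tue,Wed) (Thu,Tue,Thu) (Thu,Wed,Mon) (Thu,Wed,Tue) (Thu,Wed,Wed) (Thu,Wed,Thu) — 12.
Summing: 12 + 12 + 12 + 12 = 48.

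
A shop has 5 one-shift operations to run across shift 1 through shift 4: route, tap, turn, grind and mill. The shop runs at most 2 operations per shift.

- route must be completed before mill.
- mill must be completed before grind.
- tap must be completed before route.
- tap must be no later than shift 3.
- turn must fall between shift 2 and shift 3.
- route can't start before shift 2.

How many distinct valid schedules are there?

2

Enumerating: turn -> shift 2; route -> shift 2; tap -> shift 1; grind -> shift 4; mill -> shift 3 | grind in shift 4; tap in shift 1; mill in shift 3; turn in shift 3; route in shift 2.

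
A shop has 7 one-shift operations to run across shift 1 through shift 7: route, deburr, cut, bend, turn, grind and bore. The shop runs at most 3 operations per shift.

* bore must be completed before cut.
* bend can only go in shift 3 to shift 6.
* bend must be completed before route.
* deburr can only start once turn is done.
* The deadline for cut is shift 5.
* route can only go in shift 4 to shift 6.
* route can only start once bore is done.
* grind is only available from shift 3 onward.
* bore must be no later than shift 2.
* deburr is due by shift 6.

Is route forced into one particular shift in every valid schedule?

No

route can be shift 4 (e.g. grind -> shift 3; deburr -> shift 2; bore -> shift 1; route -> shift 4; cut -> shift 2; bend -> shift 3; turn -> shift 1) or shift 5 (e.g. cut in shift 2; route in shift 5; bend in shift 3; turn in shift 1; bore in shift 1; grind in shift 3; deburr in shift 2).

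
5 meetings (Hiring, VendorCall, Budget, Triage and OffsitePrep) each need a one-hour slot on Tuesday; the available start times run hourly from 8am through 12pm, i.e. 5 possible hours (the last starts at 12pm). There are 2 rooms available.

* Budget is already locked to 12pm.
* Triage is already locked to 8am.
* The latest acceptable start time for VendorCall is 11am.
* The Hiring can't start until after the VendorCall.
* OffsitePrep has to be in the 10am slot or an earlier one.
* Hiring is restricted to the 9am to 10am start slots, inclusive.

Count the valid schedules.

7

Splitting on Hiring: it can be 9am (2), 10am (5). Listing each branch's schedules as (VendorCall, Budget, Triage, OffsitePrep):
Hiring=9am: (8am,12pm,8am,9am) (8am,12pm,8am,10am) — 2.
Hiring=10am: (8am,12pm,8am,9am) (8am,12pm,8am,10am) (9am,12pm,8am,8am) (9am,12pm,8am,9am) (9am,12pm,8am,10am) — 5.
Summing: 2 + 5 = 7.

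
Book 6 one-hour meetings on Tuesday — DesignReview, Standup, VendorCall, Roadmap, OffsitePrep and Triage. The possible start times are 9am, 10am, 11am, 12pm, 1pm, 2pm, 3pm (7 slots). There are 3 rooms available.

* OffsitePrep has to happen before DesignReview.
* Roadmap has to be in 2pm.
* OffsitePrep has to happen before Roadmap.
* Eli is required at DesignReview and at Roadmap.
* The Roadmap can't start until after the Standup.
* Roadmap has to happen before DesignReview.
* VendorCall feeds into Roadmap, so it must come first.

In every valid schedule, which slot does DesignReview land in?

3pm

Precedence pushes DesignReview to at least 3pm.
So DesignReview is pinned to 3pm.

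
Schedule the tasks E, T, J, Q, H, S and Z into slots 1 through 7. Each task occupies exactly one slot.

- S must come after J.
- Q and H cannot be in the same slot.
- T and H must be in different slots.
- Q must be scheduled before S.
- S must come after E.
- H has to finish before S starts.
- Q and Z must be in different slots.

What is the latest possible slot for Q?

6

Downstream work caps Q at 6.
Q at 6 is achievable: Z in 1; Q in 6; H in 1; E in 1; S in 7; T in 2; J in 1.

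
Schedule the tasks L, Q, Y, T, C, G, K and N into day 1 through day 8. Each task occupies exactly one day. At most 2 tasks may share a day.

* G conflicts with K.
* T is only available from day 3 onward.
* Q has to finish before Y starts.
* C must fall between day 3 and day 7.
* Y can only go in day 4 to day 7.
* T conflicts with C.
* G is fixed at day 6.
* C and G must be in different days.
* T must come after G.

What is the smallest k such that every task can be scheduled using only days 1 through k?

7 days

The precedence chain requires at least 2 distinct days.
With at most 2 per day and 8 tasks, at least 4 days are needed.
Propagating the time windows through the other constraints, T can't land before day 7, so the schedule must run through at least day 7.
7 works (last occupied day: day 7): for example G -> day 6; Q -> day 1; C -> day 3; Y -> day 4; K -> day 2; L -> day 1; N -> day 2; T -> day 7.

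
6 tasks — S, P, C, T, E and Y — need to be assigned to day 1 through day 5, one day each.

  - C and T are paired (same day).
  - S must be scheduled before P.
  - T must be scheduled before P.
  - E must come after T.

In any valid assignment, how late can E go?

Precedence pushes E to at least day 2.
E at day 5 is achievable: T -> day 1, S -> day 1, Y -> day 1, E -> day 5, P -> day 2, C -> day 1.

day 5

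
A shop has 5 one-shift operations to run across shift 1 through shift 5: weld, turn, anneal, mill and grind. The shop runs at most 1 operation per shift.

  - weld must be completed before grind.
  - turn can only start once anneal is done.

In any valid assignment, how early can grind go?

shift 2

Precedence pushes grind to at least shift 2.
grind at shift 2 is achievable: mill -> shift 5, grind -> shift 2, turn -> shift 4, anneal -> shift 3, weld -> shift 1.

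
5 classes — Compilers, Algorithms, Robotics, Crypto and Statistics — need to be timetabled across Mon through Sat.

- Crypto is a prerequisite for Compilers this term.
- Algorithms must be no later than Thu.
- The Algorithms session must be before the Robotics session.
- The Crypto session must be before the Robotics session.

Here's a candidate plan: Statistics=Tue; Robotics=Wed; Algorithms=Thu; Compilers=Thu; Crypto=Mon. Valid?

Crypto is a prerequisite for Compilers this term — holds.
Algorithms must be no later than Thu — holds.
The Crypto session must be before the Robotics session — holds.
The Algorithms session must be before the Robotics session — violated.

No — it violates: The Algorithms session must be before the Robotics session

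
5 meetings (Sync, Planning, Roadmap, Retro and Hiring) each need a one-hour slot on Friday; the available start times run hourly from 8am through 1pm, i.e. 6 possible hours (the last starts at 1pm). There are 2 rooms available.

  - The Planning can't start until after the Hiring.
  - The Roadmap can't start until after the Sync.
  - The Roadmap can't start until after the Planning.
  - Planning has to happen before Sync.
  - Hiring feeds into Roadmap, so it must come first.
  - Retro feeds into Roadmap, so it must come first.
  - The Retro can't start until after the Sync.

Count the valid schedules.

Splitting on Sync: it can be 10am (3), 11am (3). Listing each branch's schedules as (Planning, Roadmap, Retro, Hiring):
Sync=10am: (9am,12pm,11am,8am) (9am,1pm,11am,8am) (9am,1pm,12pm,8am) — 3.
Sync=11am: (9am,1pm,12pm,8am) (10am,1pm,12pm,8am) (10am,1pm,12pm,9am) — 3.
Summing: 3 + 3 = 6.

6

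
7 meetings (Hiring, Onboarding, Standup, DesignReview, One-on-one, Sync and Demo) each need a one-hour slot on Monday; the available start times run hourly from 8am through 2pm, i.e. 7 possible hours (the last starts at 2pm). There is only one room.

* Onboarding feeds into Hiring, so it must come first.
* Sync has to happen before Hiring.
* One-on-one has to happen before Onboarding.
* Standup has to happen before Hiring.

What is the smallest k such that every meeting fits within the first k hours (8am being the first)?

7 hours

The precedence chain requires at least 3 distinct hours.
With at most 1 per hour and 7 meetings, at least 7 hours are needed.
7 works (last occupied hour: 2pm): for example Sync -> 11am; Demo -> 2pm; Onboarding -> 9am; Standup -> 10am; One-on-one -> 8am; Hiring -> 12pm; DesignReview -> 1pm.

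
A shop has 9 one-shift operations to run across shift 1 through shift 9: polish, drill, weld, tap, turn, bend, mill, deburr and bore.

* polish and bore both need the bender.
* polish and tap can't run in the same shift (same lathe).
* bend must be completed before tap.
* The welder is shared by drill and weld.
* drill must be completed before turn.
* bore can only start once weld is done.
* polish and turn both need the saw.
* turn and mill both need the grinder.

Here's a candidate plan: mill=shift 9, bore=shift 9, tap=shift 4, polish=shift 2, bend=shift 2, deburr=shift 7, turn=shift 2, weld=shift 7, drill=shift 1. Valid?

No. polish and turn both need the saw is not satisfied.

bend must be completed before tap — holds.
drill must be completed before turn — holds.
The welder is shared by drill and weld — holds.
polish and turn both need the saw — violated.
turn and mill both need the grinder — holds.
bore can only start once weld is done — holds.
polish and bore both need the bender — holds.
polish and tap can't run in the same shift (same lathe) — holds.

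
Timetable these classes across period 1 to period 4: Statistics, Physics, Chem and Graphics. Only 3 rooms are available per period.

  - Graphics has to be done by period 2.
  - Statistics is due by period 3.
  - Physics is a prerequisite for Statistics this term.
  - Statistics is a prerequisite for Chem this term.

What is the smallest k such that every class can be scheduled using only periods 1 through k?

3

The precedence chain requires at least 3 distinct periods.
With at most 3 per period and 4 classes, at least 2 periods are needed.
3 works (last occupied period: period 3): for example Chem in period 3; Graphics in period 1; Statistics in period 2; Physics in period 1.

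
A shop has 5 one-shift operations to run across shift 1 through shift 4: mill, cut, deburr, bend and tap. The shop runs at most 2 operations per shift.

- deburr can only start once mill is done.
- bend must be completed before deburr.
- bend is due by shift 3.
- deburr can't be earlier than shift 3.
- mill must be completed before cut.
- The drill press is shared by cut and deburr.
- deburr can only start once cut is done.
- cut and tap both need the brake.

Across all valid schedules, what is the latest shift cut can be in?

Precedence pushes cut to at least shift 2; downstream work caps cut at shift 3.
cut at shift 3 is achievable: cut -> shift 3, tap -> shift 2, mill -> shift 1, deburr -> shift 4, bend -> shift 1.

shift 3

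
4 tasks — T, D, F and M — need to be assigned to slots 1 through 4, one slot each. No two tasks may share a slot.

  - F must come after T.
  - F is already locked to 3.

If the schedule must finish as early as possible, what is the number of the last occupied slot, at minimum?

The precedence chain requires at least 2 distinct slots.
With at most 1 per slot and 4 tasks, at least 4 slots are needed.
F can't be placed before 3, so the schedule must run through at least slot 3.
4 works (last occupied slot: 4): for example F in 3; D in 2; T in 1; M in 4.

4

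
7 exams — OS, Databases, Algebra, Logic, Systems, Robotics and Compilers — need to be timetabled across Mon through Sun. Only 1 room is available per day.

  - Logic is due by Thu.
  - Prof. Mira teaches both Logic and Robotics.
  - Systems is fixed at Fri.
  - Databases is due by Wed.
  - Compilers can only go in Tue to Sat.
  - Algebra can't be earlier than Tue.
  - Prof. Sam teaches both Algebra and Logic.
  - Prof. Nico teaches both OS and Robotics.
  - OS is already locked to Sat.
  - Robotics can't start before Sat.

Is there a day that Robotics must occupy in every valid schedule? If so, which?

Robotics's window is Sat–Sun.
OS is fixed at Sat, and Robotics can't share a day with OS.
So Robotics must be Sun.

Sun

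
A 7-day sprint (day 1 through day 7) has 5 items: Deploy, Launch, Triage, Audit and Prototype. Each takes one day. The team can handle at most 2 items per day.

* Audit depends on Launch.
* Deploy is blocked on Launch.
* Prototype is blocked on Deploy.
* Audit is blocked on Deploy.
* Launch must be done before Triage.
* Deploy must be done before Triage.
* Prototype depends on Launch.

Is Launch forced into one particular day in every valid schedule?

Launch can be day 1 (e.g. Prototype in day 4, Launch in day 1, Triage in day 3, Deploy in day 2, Audit in day 3) or day 2 (e.g. Audit=day 4; Launch=day 2; Deploy=day 3; Triage=day 4; Prototype=day 5).

No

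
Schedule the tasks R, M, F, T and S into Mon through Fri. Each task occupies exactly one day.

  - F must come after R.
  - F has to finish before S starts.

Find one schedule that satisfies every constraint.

M in Mon, F in Tue, S in Wed, T in Mon, R in Mon

Checking: F(Tue) before S(Wed); R(Mon) before F(Tue).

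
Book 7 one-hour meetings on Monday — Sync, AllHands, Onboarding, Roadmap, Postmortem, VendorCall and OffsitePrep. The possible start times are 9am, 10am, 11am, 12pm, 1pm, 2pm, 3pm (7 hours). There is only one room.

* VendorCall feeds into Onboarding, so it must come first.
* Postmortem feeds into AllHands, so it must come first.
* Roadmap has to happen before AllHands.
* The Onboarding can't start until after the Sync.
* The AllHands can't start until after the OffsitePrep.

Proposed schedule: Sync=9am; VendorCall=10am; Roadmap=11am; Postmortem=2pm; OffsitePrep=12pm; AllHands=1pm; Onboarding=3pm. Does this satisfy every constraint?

No. Postmortem feeds into AllHands, so it must come first is not satisfied.

The Onboarding can't start until after the Sync — holds.
VendorCall feeds into Onboarding, so it must come first — holds.
Roadmap has to happen before AllHands — holds.
Postmortem feeds into AllHands, so it must come first — violated.
There is only one room — holds.
The AllHands can't start until after the OffsitePrep — holds.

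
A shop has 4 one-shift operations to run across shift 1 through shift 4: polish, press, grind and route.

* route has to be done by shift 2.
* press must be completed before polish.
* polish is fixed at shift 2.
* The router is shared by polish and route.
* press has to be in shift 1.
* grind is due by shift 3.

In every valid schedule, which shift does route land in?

route's window is shift 1–shift 2.
polish is fixed at shift 2, and route can't share a shift with polish.
So route must be shift 1.

shift 1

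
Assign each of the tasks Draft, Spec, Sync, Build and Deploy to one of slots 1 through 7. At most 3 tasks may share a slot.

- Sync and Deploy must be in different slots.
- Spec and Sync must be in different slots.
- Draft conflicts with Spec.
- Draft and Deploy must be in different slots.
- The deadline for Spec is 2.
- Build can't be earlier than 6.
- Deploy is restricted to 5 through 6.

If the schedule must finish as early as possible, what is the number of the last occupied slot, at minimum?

With at most 3 per slot and 5 tasks, at least 2 slots are needed.
Build can't be placed before 6, so the schedule must run through at least slot 6.
6 works (last occupied slot: 6): for example Deploy -> 5; Build -> 6; Spec -> 1; Sync -> 2; Draft -> 2.

slot 6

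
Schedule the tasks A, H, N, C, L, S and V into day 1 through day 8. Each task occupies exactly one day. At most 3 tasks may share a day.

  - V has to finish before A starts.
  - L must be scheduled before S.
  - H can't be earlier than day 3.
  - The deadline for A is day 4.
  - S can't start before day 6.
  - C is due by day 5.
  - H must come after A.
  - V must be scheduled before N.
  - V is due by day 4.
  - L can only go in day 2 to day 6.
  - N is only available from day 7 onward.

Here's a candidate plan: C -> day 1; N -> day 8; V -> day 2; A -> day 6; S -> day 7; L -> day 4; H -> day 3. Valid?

No — it violates: H must come after A

The deadline for A is day 4 — violated.
V is due by day 4 — holds.
C is due by day 5 — holds.
N is only available from day 7 onward — holds.
L can only go in day 2 to day 6 — holds.
S can't start before day 6 — holds.
At most 3 tasks may share a day — holds.
V must be scheduled before N — holds.
L must be scheduled before S — holds.
H can't be earlier than day 3 — holds.
H must come after A — violated.
V has to finish before A starts — holds.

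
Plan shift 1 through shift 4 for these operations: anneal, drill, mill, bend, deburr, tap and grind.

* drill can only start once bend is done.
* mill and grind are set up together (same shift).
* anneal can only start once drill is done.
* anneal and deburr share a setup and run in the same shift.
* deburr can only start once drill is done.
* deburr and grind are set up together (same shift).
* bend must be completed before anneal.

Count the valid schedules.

16

Splitting on anneal: it can be shift 3 (4), shift 4 (12). Listing each branch's schedules as (drill, mill, bend, deburr, tap, grind) by shift number:
anneal=shift 3: (2,3,1,3,1,3) (2,3,1,3,2,3) (2,3,1,3,3,3) (2,3,1,3,4,3) — 4.
anneal=shift 4: (2,4,1,4,1,4) (2,4,1,4,2,4) (2,4,1,4,3,4) (2,4,1,4,4,4) (3,4,1,4,1,4) (3,4,1,4,2,4) (3,4,1,4,3,4) (3,4,1,4,4,4) (3,4,2,4,1,4) (3,4,2,4,2,4) (3,4,2,4,3,4) (3,4,2,4,4,4) — 12.
Summing: 4 + 12 = 16.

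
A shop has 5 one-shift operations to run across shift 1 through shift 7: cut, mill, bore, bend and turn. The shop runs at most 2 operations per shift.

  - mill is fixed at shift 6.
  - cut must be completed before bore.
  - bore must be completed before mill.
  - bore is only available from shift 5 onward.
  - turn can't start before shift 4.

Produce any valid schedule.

mill -> shift 6, turn -> shift 4, bore -> shift 5, cut -> shift 1, bend -> shift 1

Checking: bore(shift 5) before mill(shift 6); cut(shift 1) before bore(shift 5); turn=shift 4 in [shift 4,shift 7]; mill=shift 6 in [shift 6,shift 6]; bore=shift 5 in [shift 5,shift 7]; max 2 per shift (cap 2).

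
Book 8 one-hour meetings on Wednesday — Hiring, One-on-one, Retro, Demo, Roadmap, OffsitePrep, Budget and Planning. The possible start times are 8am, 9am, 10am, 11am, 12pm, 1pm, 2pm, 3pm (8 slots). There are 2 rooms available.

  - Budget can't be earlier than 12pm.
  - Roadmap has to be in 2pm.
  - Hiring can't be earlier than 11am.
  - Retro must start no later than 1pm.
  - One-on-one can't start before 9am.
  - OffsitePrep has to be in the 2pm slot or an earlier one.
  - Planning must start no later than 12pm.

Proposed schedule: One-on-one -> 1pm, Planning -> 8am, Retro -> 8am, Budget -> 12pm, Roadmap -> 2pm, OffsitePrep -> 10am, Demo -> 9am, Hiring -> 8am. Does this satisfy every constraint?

Roadmap has to be in 2pm — holds.
Hiring can't be earlier than 11am — violated.
Budget can't be earlier than 12pm — holds.
OffsitePrep has to be in the 2pm slot or an earlier one — holds.
Retro must start no later than 1pm — holds.
There are 2 rooms available — violated.
Planning must start no later than 12pm — holds.
One-on-one can't start before 9am — holds.

No. Hiring can't be earlier than 11am is not satisfied.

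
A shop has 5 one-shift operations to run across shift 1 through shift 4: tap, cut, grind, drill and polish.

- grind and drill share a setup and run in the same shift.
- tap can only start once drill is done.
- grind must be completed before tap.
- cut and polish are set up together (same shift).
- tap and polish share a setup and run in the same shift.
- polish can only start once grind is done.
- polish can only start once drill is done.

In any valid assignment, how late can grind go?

shift 3

Downstream work caps grind at shift 3.
grind at shift 3 is achievable: tap=shift 4, drill=shift 3, polish=shift 4, cut=shift 4, grind=shift 3.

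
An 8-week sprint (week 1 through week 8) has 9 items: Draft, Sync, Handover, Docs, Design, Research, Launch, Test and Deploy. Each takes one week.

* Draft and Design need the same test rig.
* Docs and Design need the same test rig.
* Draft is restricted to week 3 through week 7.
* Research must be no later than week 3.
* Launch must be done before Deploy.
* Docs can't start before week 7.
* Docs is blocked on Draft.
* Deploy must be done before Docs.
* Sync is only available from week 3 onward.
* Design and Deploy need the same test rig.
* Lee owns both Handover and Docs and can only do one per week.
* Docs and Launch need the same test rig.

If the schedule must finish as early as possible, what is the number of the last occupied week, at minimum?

The precedence chain requires at least 3 distinct weeks.
Docs can't be placed before week 7, so the schedule must run through at least week 7.
7 works (last occupied week: week 7): for example Docs=week 7, Design=week 1, Launch=week 1, Research=week 1, Draft=week 3, Handover=week 1, Deploy=week 2, Test=week 1, Sync=week 3.

week 7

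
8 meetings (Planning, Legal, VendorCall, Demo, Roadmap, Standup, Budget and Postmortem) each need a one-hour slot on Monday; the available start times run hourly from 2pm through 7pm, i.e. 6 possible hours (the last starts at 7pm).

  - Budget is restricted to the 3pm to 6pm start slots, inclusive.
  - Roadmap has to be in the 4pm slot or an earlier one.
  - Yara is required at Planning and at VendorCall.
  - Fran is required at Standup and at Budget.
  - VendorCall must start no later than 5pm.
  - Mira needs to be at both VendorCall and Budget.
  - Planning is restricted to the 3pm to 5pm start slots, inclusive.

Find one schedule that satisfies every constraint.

Budget in 3pm; Legal in 2pm; Postmortem in 2pm; Standup in 2pm; VendorCall in 2pm; Demo in 2pm; Roadmap in 2pm; Planning in 3pm

Checking: Planning(3pm) != VendorCall(2pm); VendorCall(2pm) != Budget(3pm); Standup(2pm) != Budget(3pm); Budget=3pm in [3pm,6pm]; Roadmap=2pm in [2pm,4pm]; VendorCall=2pm in [2pm,5pm]; Planning=3pm in [3pm,5pm].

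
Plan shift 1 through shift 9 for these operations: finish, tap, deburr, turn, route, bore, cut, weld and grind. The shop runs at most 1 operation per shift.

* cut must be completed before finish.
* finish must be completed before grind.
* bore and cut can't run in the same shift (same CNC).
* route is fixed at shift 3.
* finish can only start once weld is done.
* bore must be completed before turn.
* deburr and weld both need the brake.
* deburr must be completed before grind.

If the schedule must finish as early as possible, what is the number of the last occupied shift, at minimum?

9

The precedence chain requires at least 3 distinct shifts.
With at most 1 per shift and 9 operations, at least 9 shifts are needed.
9 works (last occupied shift: shift 9): for example cut -> shift 1, bore -> shift 7, tap -> shift 9, route -> shift 3, turn -> shift 8, weld -> shift 2, grind -> shift 6, finish -> shift 4, deburr -> shift 5.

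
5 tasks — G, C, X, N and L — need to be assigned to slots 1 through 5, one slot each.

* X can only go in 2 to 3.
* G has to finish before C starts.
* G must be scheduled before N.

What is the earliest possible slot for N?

2

Precedence pushes N to at least 2.
N at 2 is achievable: X=2; N=2; C=2; L=1; G=1.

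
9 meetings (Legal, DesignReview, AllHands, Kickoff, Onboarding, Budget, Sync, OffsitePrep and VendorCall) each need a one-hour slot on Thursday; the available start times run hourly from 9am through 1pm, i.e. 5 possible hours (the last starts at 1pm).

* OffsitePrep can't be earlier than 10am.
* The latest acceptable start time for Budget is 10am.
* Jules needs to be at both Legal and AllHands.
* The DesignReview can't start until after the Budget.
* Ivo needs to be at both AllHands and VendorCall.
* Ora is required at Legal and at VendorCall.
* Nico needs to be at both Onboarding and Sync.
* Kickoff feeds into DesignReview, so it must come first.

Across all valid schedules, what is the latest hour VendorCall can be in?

1pm

VendorCall at 1pm is achievable: Onboarding in 9am; OffsitePrep in 10am; VendorCall in 1pm; Sync in 10am; Legal in 9am; Budget in 9am; DesignReview in 10am; AllHands in 10am; Kickoff in 9am.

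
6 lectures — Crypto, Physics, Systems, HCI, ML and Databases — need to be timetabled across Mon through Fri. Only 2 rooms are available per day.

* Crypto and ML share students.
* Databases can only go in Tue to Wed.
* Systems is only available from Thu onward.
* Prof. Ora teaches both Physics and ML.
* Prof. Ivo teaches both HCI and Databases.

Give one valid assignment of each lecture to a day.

Systems in Thu; HCI in Wed; Crypto in Mon; ML in Tue; Physics in Mon; Databases in Tue

Checking: HCI(Wed) != Databases(Tue); Crypto(Mon) != ML(Tue); Physics(Mon) != ML(Tue); Systems=Thu in [Thu,Fri]; Databases=Tue in [Tue,Wed]; max 2 per day (cap 2).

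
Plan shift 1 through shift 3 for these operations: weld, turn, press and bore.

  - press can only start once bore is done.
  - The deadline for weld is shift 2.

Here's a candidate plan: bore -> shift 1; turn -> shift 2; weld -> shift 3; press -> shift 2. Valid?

The deadline for weld is shift 2 — violated.
press can only start once bore is done — holds.

Invalid. The deadline for weld is shift 2.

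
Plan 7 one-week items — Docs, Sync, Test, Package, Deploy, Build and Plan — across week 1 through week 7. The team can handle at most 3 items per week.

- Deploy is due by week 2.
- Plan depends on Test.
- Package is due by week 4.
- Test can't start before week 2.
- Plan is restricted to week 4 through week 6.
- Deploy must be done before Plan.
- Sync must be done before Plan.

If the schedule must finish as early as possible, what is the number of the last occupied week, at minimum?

The precedence chain requires at least 2 distinct weeks.
With at most 3 per week and 7 tasks, at least 3 weeks are needed.
Plan can't be placed before week 4, so the schedule must run through at least week 4.
4 works (last occupied week: week 4): for example Deploy in week 1; Docs in week 1; Sync in week 1; Test in week 2; Package in week 2; Plan in week 4; Build in week 2.

week 4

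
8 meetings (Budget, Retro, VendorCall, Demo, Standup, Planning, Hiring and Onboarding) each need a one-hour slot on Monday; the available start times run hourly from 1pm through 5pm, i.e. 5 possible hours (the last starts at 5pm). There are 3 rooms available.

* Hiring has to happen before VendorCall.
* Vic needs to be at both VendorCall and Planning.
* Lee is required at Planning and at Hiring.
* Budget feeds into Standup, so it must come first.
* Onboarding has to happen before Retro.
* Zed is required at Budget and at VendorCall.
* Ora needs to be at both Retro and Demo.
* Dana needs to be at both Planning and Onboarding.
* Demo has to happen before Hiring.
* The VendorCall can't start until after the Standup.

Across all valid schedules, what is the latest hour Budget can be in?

3pm

Downstream work caps Budget at 3pm.
Budget at 3pm is achievable: Hiring -> 2pm, Planning -> 3pm, Standup -> 4pm, VendorCall -> 5pm, Demo -> 1pm, Budget -> 3pm, Retro -> 2pm, Onboarding -> 1pm.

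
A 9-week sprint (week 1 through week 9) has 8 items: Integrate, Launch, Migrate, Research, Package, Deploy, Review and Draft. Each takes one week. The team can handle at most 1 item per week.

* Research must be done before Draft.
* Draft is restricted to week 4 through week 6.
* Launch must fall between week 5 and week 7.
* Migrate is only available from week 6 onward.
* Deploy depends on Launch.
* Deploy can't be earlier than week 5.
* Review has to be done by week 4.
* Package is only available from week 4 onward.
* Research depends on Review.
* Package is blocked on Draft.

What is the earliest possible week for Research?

week 2

Precedence pushes Research to at least week 2; downstream work caps Research at week 5.
Research at week 2 is achievable: Integrate -> week 3, Review -> week 1, Package -> week 8, Migrate -> week 6, Launch -> week 5, Draft -> week 4, Deploy -> week 7, Research -> week 2.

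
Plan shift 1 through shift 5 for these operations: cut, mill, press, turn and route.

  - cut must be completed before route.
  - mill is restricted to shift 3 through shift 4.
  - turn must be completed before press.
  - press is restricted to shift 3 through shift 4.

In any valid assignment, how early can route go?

shift 2

Precedence pushes route to at least shift 2.
route at shift 2 is achievable: turn -> shift 1, mill -> shift 3, cut -> shift 1, press -> shift 3, route -> shift 2.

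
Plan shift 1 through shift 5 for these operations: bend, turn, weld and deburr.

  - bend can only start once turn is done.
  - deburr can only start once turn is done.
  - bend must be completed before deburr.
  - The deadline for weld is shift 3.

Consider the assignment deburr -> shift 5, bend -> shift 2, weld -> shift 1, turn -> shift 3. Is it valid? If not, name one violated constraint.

bend must be completed before deburr — holds.
deburr can only start once turn is done — holds.
bend can only start once turn is done — violated.
The deadline for weld is shift 3 — holds.

No. bend can only start once turn is done is not satisfied.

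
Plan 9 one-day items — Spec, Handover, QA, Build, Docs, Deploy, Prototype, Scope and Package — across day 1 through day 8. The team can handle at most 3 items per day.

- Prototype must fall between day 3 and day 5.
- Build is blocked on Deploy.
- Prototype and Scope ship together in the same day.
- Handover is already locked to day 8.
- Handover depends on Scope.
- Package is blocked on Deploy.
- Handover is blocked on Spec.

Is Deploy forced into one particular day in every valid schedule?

Deploy can be day 1 (e.g. Handover=day 8; Package=day 2; Build=day 2; QA=day 1; Spec=day 1; Prototype=day 3; Deploy=day 1; Docs=day 2; Scope=day 3) or day 2 (e.g. Package -> day 4; Deploy -> day 2; Spec -> day 1; Handover -> day 8; Docs -> day 1; QA -> day 1; Prototype -> day 3; Build -> day 3; Scope -> day 3).

No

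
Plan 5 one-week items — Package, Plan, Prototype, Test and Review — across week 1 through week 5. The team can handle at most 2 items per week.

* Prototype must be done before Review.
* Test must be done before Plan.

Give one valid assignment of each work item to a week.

Plan=week 2; Prototype=week 1; Review=week 2; Package=week 3; Test=week 1

Checking: Test(week 1) before Plan(week 2); Prototype(week 1) before Review(week 2); max 2 per week (cap 2).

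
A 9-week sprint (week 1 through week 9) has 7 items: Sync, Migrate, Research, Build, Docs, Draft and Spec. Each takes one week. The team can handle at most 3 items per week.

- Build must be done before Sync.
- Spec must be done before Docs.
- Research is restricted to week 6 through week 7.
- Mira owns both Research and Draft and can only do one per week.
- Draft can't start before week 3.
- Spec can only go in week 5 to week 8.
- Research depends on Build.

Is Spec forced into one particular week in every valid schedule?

No

Spec can be week 5 (e.g. Sync -> week 2, Spec -> week 5, Migrate -> week 1, Research -> week 6, Docs -> week 6, Build -> week 1, Draft -> week 3) or week 6 (e.g. Spec -> week 6; Draft -> week 3; Docs -> week 7; Build -> week 1; Sync -> week 2; Migrate -> week 1; Research -> week 6).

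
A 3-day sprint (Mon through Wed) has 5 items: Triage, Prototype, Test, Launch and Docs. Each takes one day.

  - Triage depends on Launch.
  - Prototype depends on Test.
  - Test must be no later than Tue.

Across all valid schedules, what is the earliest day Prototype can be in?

Tue

Precedence pushes Prototype to at least Tue.
Prototype at Tue is achievable: Test -> Mon, Docs -> Mon, Launch -> Mon, Prototype -> Tue, Triage -> Tue.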